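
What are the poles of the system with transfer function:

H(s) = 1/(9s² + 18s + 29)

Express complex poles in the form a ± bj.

Discriminant = 18² - 4×9×29 = 324 - 1044 = -720 < 0, so the poles are a complex conjugate pair s = (-18 ± j√720)/(2×9). Real part = -18/(2×9) = -18/18 = -1; imaginary part = ±√720/(2×9) ≈ 1.4907. Poles: s = -1 ± 1.4907j.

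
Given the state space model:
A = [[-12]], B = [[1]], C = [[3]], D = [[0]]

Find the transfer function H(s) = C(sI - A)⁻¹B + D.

(sI - A)⁻¹ = 1/(s + 12). H(s) = 3 × 1/(s + 12) + 0 = 3/(s + 12).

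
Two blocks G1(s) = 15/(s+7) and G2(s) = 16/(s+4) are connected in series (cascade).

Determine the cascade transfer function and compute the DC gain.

Series: multiply transfer functions. G_eq = 15/(s+7) × 16/(s+4) = 240/((s+7)(s+4)). DC gain = 240/(7×4) = 8.5714.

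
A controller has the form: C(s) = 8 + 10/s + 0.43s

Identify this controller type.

This is a Proportional-Integral-Derivative (PID) controller.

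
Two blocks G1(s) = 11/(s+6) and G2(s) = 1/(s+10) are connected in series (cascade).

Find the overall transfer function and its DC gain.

Series: multiply transfer functions. G_eq = 11/(s+6) × 1/(s+10) = 11/((s+6)(s+10)). DC gain = 11/(6×10) = 0.1833.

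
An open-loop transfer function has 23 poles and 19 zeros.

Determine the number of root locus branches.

Root locus has n branches where n = number of poles = 23.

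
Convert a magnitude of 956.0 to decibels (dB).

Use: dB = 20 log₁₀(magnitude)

dB = 20 log₁₀(956.0) = 59.6 dB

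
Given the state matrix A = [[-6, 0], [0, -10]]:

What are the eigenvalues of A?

For diagonal matrix, eigenvalues are diagonal entries: λ₁ = -6, λ₂ = -10.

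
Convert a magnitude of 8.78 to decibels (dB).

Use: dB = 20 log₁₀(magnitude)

dB = 20 log₁₀(8.78) = 18.9 dB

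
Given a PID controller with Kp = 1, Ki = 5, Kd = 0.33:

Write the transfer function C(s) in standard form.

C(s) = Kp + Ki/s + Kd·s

Substituting values: C(s) = 1 + 5/s + 0.33s = (0.33s² + s + 5)/s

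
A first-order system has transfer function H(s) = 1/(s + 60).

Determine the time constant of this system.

For H(s) = 1/(s + 1/τ), the pole is at -1/τ = -60, so τ = 1/60 = 0.0167 s.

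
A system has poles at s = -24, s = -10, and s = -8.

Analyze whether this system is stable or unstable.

All poles are in the left half-plane. System is stable.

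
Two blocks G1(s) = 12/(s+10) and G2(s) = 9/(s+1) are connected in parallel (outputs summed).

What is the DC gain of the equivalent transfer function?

Parallel: G_eq = G1 + G2. DC gain = G1(0) + G2(0) = 12/10 + 9/1 = 1.2 + 9 = 10.2.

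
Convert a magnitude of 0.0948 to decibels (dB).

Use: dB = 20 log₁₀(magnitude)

dB = 20 log₁₀(0.0948) = -20.5 dB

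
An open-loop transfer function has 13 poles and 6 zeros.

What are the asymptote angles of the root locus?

n - m = 13 - 6 = 7. Angles: θk = (2k + 1)·180°/7 = 25.71°, 77.14°, 128.57°, 180°, 231.43°, 282.86°, 334.29°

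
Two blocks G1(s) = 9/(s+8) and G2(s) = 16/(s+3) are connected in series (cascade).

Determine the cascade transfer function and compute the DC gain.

Series: multiply transfer functions. G_eq = 9/(s+8) × 16/(s+3) = 144/((s+8)(s+3)). DC gain = 144/(8×3) = 6.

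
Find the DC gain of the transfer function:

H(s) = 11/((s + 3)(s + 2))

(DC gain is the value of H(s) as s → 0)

DC gain = H(0) = 11/(3 × 2) = 11/6 = 1.8333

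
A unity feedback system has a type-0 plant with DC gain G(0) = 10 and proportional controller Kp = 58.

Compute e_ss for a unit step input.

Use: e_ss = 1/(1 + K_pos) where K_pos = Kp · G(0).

K_pos = Kp · G(0) = 58 × 10 = 580. e_ss = 1/(1 + 580) = 0.0017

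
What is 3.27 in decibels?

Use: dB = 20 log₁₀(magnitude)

dB = 20 log₁₀(3.27) = 10.3 dB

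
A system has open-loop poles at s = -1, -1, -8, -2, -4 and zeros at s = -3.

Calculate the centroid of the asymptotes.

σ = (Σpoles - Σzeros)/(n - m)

σ = (Σpoles - Σzeros)/(n - m) = (-16 - (-3))/(5 - 1) = -13/4 = -3.25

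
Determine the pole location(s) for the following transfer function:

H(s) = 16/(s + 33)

Pole is where denominator = 0: s + 33 = 0, so s = -33.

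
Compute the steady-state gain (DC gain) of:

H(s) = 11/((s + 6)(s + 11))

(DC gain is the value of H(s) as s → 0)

DC gain = H(0) = 11/(6 × 11) = 11/66 = 0.1667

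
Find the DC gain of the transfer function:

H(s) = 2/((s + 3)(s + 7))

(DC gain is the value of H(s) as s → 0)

DC gain = H(0) = 2/(3 × 7) = 2/21 = 0.0952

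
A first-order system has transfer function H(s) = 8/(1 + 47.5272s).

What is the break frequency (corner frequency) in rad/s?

Corner frequency = 1/τ = 1/47.5272 = 0.021 rad/s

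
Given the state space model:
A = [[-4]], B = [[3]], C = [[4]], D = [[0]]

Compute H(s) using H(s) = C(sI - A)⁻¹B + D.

(sI - A)⁻¹ = 1/(s + 4). H(s) = 4 × 3/(s + 4) + 0 = 12/(s + 4).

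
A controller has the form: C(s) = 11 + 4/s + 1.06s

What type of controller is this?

This is a Proportional-Integral-Derivative (PID) controller.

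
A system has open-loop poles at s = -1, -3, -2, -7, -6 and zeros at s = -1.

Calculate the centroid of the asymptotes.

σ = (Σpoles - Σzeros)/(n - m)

σ = (Σpoles - Σzeros)/(n - m) = (-19 - (-1))/(5 - 1) = -18/4 = -4.5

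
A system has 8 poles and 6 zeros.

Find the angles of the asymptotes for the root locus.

n - m = 8 - 6 = 2. Angles: θk = (2k + 1)·180°/2 = 90°, 270°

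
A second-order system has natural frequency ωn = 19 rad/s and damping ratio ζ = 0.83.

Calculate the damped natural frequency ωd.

ωd = ωn√(1 - ζ²) = 19√(1 - 0.83²) = 10.6 rad/s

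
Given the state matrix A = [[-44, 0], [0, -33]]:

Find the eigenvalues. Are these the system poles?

For diagonal matrix, eigenvalues are diagonal entries: λ₁ = -44, λ₂ = -33. Eigenvalues of A = system poles.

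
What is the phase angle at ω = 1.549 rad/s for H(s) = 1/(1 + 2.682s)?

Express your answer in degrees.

Phase = -arctan(ωτ) = -arctan(1.549 × 2.682) = -76.5°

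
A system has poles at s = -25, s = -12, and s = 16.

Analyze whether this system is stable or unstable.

Pole(s) at s = 16 are not in the left half-plane. System is unstable.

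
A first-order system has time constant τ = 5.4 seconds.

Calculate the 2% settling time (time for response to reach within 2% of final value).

For first-order system, 2% settling time ≈ 4τ = 4 × 5.4 = 21.6 s.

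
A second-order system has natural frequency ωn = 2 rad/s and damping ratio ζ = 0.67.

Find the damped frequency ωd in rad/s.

ωd = ωn√(1 - ζ²) = 2√(1 - 0.67²) = 1.48 rad/s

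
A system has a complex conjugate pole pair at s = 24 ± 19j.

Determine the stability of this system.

Real part of poles is 24 (> 0, right half-plane). Unstable.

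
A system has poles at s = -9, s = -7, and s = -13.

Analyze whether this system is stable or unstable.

All poles are in the left half-plane. System is stable.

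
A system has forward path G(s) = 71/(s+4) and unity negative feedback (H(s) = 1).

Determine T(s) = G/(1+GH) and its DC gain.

T(s) = G/(1+GH) = [71/(s+4)] / [1 + 71/(s+4)] = 71/(s+4+71) = 71/(s+75). DC gain = 71/75 = 0.9467.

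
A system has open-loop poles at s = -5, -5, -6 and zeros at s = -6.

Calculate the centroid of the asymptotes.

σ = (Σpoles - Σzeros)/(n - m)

σ = (Σpoles - Σzeros)/(n - m) = (-16 - (-6))/(3 - 1) = -10/2 = -5.0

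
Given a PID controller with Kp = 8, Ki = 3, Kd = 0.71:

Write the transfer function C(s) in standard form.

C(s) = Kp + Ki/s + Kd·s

Substituting values: C(s) = 8 + 3/s + 0.71s = (0.71s² + 8s + 3)/s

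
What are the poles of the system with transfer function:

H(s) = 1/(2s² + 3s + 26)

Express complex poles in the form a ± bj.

Discriminant = 3² - 4×2×26 = 9 - 208 = -199 < 0, so the poles are a complex conjugate pair s = (-3 ± j√199)/(2×2). Real part = -3/(2×2) = -3/4 = -0.75; imaginary part = ±√199/(2×2) ≈ 3.5267. Poles: s = -0.75 ± 3.5267j.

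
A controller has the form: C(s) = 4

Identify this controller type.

This is a Proportional (P) controller.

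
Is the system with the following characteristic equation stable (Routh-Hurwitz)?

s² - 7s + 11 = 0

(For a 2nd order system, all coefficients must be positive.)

Coefficients: 1, -7, 11. b=-7 not positive, so system is unstable.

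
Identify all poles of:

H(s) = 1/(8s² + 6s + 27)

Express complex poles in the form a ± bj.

Discriminant = 6² - 4×8×27 = 36 - 864 = -828 < 0, so the poles are a complex conjugate pair s = (-6 ± j√828)/(2×8). Real part = -6/(2×8) = -6/16 = -0.375; imaginary part = ±√828/(2×8) ≈ 1.7984. Poles: s = -0.375 ± 1.7984j.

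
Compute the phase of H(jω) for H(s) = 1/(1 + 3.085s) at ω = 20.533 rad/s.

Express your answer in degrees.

Phase = -arctan(ωτ) = -arctan(20.533 × 3.085) = -89.1°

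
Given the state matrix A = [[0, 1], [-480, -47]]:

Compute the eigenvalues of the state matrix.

det(A - λI) = λ² - (-47)λ + 480 = (λ - (-32))(λ - (-15)). Eigenvalues: -32, -15.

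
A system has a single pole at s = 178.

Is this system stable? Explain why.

Pole at s = 178 is in the right half-plane. Unstable.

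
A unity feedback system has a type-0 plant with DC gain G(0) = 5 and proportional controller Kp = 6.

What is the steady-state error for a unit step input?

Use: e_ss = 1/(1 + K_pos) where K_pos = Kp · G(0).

K_pos = Kp · G(0) = 6 × 5 = 30. e_ss = 1/(1 + 30) = 0.0323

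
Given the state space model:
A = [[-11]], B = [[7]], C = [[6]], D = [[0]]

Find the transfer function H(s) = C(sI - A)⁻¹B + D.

(sI - A)⁻¹ = 1/(s + 11). H(s) = 6 × 7/(s + 11) + 0 = 42/(s + 11).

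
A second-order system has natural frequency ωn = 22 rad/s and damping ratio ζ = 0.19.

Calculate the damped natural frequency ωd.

ωd = ωn√(1 - ζ²) = 22√(1 - 0.19²) = 21.6 rad/s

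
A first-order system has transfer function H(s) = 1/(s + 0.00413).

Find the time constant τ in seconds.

For H(s) = 1/(s + 1/τ), the pole is at -1/τ = -0.00413, so τ = 1/0.00413 = 242.1 s.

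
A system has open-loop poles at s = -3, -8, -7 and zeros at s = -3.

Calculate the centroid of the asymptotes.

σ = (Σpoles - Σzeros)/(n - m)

σ = (Σpoles - Σzeros)/(n - m) = (-18 - (-3))/(3 - 1) = -15/2 = -7.5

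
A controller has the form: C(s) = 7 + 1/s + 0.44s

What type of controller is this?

This is a Proportional-Integral-Derivative (PID) controller.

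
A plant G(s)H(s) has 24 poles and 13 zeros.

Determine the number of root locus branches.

Root locus has n branches where n = number of poles = 24.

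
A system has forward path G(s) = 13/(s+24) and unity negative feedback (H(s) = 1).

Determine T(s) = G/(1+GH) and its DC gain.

T(s) = G/(1+GH) = [13/(s+24)] / [1 + 13/(s+24)] = 13/(s+24+13) = 13/(s+37). DC gain = 13/37 = 0.3514.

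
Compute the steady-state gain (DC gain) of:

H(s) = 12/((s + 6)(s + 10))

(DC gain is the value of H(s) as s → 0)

DC gain = H(0) = 12/(6 × 10) = 12/60 = 0.2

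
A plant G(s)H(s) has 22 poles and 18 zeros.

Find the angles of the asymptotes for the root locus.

n - m = 22 - 18 = 4. Angles: θk = (2k + 1)·180°/4 = 45°, 135°, 225°, 315°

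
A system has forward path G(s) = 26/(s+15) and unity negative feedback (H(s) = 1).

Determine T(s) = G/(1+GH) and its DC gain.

T(s) = G/(1+GH) = [26/(s+15)] / [1 + 26/(s+15)] = 26/(s+15+26) = 26/(s+41). DC gain = 26/41 = 0.6341.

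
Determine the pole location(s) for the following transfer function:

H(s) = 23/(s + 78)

Pole is where denominator = 0: s + 78 = 0, so s = -78.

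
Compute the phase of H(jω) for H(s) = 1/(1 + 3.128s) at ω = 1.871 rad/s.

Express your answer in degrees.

Phase = -arctan(ωτ) = -arctan(1.871 × 3.128) = -80.3°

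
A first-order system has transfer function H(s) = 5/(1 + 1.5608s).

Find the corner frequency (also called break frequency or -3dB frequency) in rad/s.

Corner frequency = 1/τ = 1/1.5608 = 0.641 rad/s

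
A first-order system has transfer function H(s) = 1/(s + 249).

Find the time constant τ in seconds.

For H(s) = 1/(s + 1/τ), the pole is at -1/τ = -249, so τ = 1/249 = 0.0040 s.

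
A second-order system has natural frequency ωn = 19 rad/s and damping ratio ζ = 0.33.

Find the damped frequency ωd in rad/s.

ωd = ωn√(1 - ζ²) = 19√(1 - 0.33²) = 17.94 rad/s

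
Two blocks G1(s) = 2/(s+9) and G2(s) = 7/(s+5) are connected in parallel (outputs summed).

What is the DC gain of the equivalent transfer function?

Parallel: G_eq = G1 + G2. DC gain = G1(0) + G2(0) = 2/9 + 7/5 = 0.2222 + 1.4 = 1.6222.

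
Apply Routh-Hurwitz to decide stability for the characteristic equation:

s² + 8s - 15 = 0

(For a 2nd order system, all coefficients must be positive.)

Coefficients: 1, 8, -15. c=-15 not positive, so system is unstable.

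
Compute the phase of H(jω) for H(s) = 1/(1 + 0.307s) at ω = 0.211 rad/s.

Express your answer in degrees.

Phase = -arctan(ωτ) = -arctan(0.211 × 0.307) = -3.7°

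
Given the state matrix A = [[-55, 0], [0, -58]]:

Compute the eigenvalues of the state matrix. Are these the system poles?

For diagonal matrix, eigenvalues are diagonal entries: λ₁ = -55, λ₂ = -58. Eigenvalues of A = system poles.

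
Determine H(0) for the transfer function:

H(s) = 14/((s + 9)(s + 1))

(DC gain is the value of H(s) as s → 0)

DC gain = H(0) = 14/(9 × 1) = 14/9 = 1.5556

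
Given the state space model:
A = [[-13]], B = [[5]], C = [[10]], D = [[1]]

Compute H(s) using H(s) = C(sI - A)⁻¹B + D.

(sI - A)⁻¹ = 1/(s + 13). H(s) = 10×5/(s + 13) + 1 = (s + 63)/(s + 13).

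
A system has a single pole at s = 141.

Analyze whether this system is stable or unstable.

Pole at s = 141 is in the right half-plane. Unstable.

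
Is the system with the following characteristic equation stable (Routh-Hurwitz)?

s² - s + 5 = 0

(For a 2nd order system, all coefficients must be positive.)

Coefficients: 1, -1, 5. b=-1 not positive, so system is unstable.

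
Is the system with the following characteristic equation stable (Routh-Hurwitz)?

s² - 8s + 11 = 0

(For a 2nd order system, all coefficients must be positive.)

Coefficients: 1, -8, 11. b=-8 not positive, so system is unstable.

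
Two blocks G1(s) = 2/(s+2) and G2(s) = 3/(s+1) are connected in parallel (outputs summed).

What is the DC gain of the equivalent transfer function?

Parallel: G_eq = G1 + G2. DC gain = G1(0) + G2(0) = 2/2 + 3/1 = 1 + 3 = 4.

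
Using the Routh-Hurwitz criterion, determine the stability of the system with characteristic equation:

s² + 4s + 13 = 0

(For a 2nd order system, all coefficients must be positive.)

Coefficients: 1, 4, 13. All positive, so system is stable.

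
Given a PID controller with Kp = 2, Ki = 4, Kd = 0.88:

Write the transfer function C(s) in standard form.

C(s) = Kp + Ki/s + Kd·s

Substituting values: C(s) = 2 + 4/s + 0.88s = (0.88s² + 2s + 4)/s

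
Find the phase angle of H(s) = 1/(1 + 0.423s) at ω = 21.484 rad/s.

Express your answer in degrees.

Phase = -arctan(ωτ) = -arctan(21.484 × 0.423) = -83.7°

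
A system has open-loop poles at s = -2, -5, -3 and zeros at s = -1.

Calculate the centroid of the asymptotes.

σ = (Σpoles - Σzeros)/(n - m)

σ = (Σpoles - Σzeros)/(n - m) = (-10 - (-1))/(3 - 1) = -9/2 = -4.5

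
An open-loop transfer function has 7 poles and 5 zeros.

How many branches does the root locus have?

Root locus has n branches where n = number of poles = 7.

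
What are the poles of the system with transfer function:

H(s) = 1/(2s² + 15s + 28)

Discriminant = 15² - 4×2×28 = 225 - 224 = 1 > 0, so two distinct real poles. Using quadratic formula: s = (-15 ± √1)/(2×2) = (-15 ± √1)/4, with √1 = 1. s₁ = -14/4 = -3.5, s₂ = -16/4 = -4. Poles: s₁ = -3.5, s₂ = -4.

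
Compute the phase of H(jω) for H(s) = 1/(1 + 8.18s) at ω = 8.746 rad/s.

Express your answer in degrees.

Phase = -arctan(ωτ) = -arctan(8.746 × 8.18) = -89.2°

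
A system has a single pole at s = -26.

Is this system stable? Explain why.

Pole at s = -26 is in the left half-plane. Stable.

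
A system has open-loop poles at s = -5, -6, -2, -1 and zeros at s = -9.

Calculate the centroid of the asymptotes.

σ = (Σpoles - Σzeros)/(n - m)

σ = (Σpoles - Σzeros)/(n - m) = (-14 - (-9))/(4 - 1) = -5/3 = -1.67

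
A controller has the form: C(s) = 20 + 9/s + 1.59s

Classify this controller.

This is a Proportional-Integral-Derivative (PID) controller.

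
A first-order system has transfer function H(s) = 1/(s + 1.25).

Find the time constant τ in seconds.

For H(s) = 1/(s + 1/τ), the pole is at -1/τ = -1.25, so τ = 1/1.25 = 0.8 s.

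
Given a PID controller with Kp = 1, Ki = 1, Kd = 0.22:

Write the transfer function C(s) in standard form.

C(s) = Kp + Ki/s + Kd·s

Substituting values: C(s) = 1 + 1/s + 0.22s = (0.22s² + s + 1)/s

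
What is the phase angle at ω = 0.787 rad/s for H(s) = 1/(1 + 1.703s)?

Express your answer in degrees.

Phase = -arctan(ωτ) = -arctan(0.787 × 1.703) = -53.3°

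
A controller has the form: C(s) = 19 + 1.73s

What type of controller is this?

This is a Proportional-Derivative (PD) controller.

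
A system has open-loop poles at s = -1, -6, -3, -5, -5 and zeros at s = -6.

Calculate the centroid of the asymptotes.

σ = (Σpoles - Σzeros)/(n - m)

σ = (Σpoles - Σzeros)/(n - m) = (-20 - (-6))/(5 - 1) = -14/4 = -3.5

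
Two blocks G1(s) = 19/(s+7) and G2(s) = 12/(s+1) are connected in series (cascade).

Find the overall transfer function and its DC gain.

Series: multiply transfer functions. G_eq = 19/(s+7) × 12/(s+1) = 228/((s+7)(s+1)). DC gain = 228/(7×1) = 32.5714.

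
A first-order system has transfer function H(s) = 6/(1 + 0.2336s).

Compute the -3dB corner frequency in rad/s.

Corner frequency = 1/τ = 1/0.2336 = 4.281 rad/s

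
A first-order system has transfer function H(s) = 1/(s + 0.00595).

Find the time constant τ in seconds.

For H(s) = 1/(s + 1/τ), the pole is at -1/τ = -0.00595, so τ = 1/0.00595 = 168.1 s.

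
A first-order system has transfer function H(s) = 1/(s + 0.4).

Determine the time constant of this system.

For H(s) = 1/(s + 1/τ), the pole is at -1/τ = -0.4, so τ = 1/0.4 = 2.5 s.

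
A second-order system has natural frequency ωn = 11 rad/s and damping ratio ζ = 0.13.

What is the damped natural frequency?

ωd = ωn√(1 - ζ²) = 11√(1 - 0.13²) = 10.91 rad/s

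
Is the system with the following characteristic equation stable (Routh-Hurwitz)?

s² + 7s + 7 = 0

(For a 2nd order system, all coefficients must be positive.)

Coefficients: 1, 7, 7. All positive, so system is stable.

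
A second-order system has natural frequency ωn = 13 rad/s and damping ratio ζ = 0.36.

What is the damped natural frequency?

ωd = ωn√(1 - ζ²) = 13√(1 - 0.36²) = 12.13 rad/s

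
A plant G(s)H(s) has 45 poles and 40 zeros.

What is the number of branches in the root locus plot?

Root locus has n branches where n = number of poles = 45.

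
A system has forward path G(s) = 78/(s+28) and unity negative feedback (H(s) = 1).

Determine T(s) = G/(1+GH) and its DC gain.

T(s) = G/(1+GH) = [78/(s+28)] / [1 + 78/(s+28)] = 78/(s+28+78) = 78/(s+106). DC gain = 78/106 = 0.7358.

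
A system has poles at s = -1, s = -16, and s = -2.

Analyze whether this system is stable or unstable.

All poles are in the left half-plane. System is stable.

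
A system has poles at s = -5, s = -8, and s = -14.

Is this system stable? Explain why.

All poles are in the left half-plane. System is stable.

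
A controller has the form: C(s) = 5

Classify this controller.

This is a Proportional (P) controller.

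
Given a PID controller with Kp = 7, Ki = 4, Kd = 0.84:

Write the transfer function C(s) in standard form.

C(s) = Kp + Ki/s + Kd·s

Substituting values: C(s) = 7 + 4/s + 0.84s = (0.84s² + 7s + 4)/s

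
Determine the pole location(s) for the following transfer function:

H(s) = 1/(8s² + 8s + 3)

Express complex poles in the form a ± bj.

Discriminant = 8² - 4×8×3 = 64 - 96 = -32 < 0, so the poles are a complex conjugate pair s = (-8 ± j√32)/(2×8). Real part = -8/(2×8) = -8/16 = -0.5; imaginary part = ±√32/(2×8) ≈ 0.3536. Poles: s = -0.5 ± 0.3536j.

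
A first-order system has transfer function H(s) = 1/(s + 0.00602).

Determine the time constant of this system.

For H(s) = 1/(s + 1/τ), the pole is at -1/τ = -0.00602, so τ = 1/0.00602 = 166.1 s.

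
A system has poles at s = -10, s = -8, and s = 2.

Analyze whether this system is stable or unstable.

Pole(s) at s = 2 are not in the left half-plane. System is unstable.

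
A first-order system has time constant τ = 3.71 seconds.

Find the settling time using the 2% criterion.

For first-order system, 2% settling time ≈ 4τ = 4 × 3.71 = 14.84 s.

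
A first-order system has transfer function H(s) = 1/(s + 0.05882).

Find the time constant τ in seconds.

For H(s) = 1/(s + 1/τ), the pole is at -1/τ = -0.05882, so τ = 1/0.05882 = 17 s.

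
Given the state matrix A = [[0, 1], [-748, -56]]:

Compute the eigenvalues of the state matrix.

det(A - λI) = λ² - (-56)λ + 748 = (λ - (-34))(λ - (-22)). Eigenvalues: -34, -22.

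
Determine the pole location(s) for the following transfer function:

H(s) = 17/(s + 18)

Pole is where denominator = 0: s + 18 = 0, so s = -18.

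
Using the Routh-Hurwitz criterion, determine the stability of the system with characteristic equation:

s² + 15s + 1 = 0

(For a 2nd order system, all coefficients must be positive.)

Coefficients: 1, 15, 1. All positive, so system is stable.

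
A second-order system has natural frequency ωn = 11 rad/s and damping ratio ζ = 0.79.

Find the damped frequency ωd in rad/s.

ωd = ωn√(1 - ζ²) = 11√(1 - 0.79²) = 6.74 rad/s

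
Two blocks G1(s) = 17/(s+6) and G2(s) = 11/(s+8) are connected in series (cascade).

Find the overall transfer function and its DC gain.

Series: multiply transfer functions. G_eq = 17/(s+6) × 11/(s+8) = 187/((s+6)(s+8)). DC gain = 187/(6×8) = 3.8958.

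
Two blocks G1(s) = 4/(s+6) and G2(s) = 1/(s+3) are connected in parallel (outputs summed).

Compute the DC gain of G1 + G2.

Parallel: G_eq = G1 + G2. DC gain = G1(0) + G2(0) = 4/6 + 1/3 = 0.6667 + 0.3333 = 1.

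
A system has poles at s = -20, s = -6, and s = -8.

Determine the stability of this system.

All poles are in the left half-plane. System is stable.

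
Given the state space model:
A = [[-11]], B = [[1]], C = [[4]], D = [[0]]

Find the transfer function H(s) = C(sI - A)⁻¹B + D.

(sI - A)⁻¹ = 1/(s + 11). H(s) = 4 × 1/(s + 11) + 0 = 4/(s + 11).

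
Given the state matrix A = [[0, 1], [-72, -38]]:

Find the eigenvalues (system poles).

det(A - λI) = λ² - (-38)λ + 72 = (λ - (-2))(λ - (-36)). Eigenvalues: -2, -36.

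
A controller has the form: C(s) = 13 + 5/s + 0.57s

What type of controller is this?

This is a Proportional-Integral-Derivative (PID) controller.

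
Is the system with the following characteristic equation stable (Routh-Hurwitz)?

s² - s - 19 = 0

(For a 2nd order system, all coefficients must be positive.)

Coefficients: 1, -1, -19. b=-1, c=-19 not positive, so system is unstable.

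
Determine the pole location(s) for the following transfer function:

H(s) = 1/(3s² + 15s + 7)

Discriminant = 15² - 4×3×7 = 225 - 84 = 141 > 0, so two distinct real poles. Using quadratic formula: s = (-15 ± √141)/(2×3) = (-15 ± √141)/6, with √141 ≈ 11.8743. s₁ ≈ -0.5209, s₂ ≈ -4.4791. Poles: s₁ = -0.5209, s₂ = -4.4791.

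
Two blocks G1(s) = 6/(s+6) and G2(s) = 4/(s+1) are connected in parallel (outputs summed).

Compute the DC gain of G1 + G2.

Parallel: G_eq = G1 + G2. DC gain = G1(0) + G2(0) = 6/6 + 4/1 = 1 + 4 = 5.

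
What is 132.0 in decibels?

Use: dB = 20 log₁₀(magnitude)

dB = 20 log₁₀(132.0) = 42.4 dB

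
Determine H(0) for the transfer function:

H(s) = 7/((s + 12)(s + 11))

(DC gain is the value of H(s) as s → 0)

DC gain = H(0) = 7/(12 × 11) = 7/132 = 0.0530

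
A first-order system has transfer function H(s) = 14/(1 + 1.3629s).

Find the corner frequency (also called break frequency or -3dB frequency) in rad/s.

Corner frequency = 1/τ = 1/1.3629 = 0.734 rad/s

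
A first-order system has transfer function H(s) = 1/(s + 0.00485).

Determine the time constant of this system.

For H(s) = 1/(s + 1/τ), the pole is at -1/τ = -0.00485, so τ = 1/0.00485 = 206.2 s.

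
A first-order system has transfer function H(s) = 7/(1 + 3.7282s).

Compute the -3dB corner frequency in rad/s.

Corner frequency = 1/τ = 1/3.7282 = 0.268 rad/s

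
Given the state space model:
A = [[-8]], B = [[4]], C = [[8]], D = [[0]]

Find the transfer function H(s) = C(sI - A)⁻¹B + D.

(sI - A)⁻¹ = 1/(s + 8). H(s) = 8 × 4/(s + 8) + 0 = 32/(s + 8).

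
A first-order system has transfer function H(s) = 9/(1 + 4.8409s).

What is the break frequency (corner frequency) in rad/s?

Corner frequency = 1/τ = 1/4.8409 = 0.207 rad/s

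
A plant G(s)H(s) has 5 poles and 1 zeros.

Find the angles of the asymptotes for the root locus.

n - m = 5 - 1 = 4. Angles: θk = (2k + 1)·180°/4 = 45°, 135°, 225°, 315°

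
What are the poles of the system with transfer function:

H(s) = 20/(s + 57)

Pole is where denominator = 0: s + 57 = 0, so s = -57.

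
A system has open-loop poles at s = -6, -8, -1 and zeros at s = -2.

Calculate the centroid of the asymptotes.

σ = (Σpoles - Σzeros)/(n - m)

σ = (Σpoles - Σzeros)/(n - m) = (-15 - (-2))/(3 - 1) = -13/2 = -6.5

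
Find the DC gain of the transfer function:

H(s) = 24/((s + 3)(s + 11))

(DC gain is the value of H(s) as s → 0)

DC gain = H(0) = 24/(3 × 11) = 24/33 = 0.7273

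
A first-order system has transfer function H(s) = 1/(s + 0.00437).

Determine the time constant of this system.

For H(s) = 1/(s + 1/τ), the pole is at -1/τ = -0.00437, so τ = 1/0.00437 = 228.8 s.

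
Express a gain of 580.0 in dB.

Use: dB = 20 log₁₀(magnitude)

dB = 20 log₁₀(580.0) = 55.3 dB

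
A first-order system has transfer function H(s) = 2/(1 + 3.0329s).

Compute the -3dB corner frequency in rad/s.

Corner frequency = 1/τ = 1/3.0329 = 0.33 rad/s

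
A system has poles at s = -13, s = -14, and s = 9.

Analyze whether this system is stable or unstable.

Pole(s) at s = 9 are not in the left half-plane. System is unstable.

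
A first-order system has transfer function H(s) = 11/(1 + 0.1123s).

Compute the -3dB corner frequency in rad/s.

Corner frequency = 1/τ = 1/0.1123 = 8.905 rad/s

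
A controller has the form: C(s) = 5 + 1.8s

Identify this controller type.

This is a Proportional-Derivative (PD) controller.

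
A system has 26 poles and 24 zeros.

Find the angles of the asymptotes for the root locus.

n - m = 26 - 24 = 2. Angles: θk = (2k + 1)·180°/2 = 90°, 270°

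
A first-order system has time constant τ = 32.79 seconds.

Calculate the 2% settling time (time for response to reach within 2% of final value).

For first-order system, 2% settling time ≈ 4τ = 4 × 32.79 = 131.16 s.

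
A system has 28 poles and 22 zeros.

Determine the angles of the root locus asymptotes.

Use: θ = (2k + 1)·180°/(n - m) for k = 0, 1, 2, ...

n - m = 28 - 22 = 6. Angles: θk = (2k + 1)·180°/6 = 30°, 90°, 150°, 210°, 270°, 330°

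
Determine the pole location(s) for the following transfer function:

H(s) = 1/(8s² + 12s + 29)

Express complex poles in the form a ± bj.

Discriminant = 12² - 4×8×29 = 144 - 928 = -784 < 0, so the poles are a complex conjugate pair s = (-12 ± j√784)/(2×8). Real part = -12/(2×8) = -12/16 = -0.75; imaginary part = ±√784/(2×8) = 28/16 = 1.75. Poles: s = -0.75 ± 1.75j.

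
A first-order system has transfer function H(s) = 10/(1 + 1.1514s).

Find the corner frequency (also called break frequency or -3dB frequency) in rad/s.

Corner frequency = 1/τ = 1/1.1514 = 0.869 rad/s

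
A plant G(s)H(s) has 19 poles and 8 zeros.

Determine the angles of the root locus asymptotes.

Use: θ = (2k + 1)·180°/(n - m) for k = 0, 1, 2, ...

n - m = 19 - 8 = 11. Angles: θk = (2k + 1)·180°/11 = 16.36°, 49.09°, 81.82°, 114.55°, 147.27°, 180°, 212.73°, 245.45°, 278.18°, 310.91°, 343.64°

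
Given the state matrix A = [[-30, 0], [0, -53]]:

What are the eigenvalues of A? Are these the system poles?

For diagonal matrix, eigenvalues are diagonal entries: λ₁ = -30, λ₂ = -53. Eigenvalues of A = system poles.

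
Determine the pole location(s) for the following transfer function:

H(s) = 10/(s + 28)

Pole is where denominator = 0: s + 28 = 0, so s = -28.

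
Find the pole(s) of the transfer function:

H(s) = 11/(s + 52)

Pole is where denominator = 0: s + 52 = 0, so s = -52.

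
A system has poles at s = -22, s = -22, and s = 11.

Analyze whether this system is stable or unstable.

Pole(s) at s = 11 are not in the left half-plane. System is unstable.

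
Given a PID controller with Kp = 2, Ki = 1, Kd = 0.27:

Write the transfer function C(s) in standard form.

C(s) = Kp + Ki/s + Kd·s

Substituting values: C(s) = 2 + 1/s + 0.27s = (0.27s² + 2s + 1)/s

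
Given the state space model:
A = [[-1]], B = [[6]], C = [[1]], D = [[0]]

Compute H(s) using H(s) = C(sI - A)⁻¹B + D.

(sI - A)⁻¹ = 1/(s + 1). H(s) = 1 × 6/(s + 1) + 0 = 6/(s + 1).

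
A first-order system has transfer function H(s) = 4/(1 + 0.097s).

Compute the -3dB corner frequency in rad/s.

Corner frequency = 1/τ = 1/0.097 = 10.309 rad/s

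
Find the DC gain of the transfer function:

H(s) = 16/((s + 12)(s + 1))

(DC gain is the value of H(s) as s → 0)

DC gain = H(0) = 16/(12 × 1) = 16/12 = 1.3333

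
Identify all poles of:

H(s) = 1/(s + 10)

Pole is where denominator = 0: s + 10 = 0, so s = -10.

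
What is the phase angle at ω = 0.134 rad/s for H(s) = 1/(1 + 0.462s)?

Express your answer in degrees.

Phase = -arctan(ωτ) = -arctan(0.134 × 0.462) = -3.5°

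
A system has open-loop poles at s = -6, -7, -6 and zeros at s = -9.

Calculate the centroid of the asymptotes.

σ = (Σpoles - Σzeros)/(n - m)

σ = (Σpoles - Σzeros)/(n - m) = (-19 - (-9))/(3 - 1) = -10/2 = -5.0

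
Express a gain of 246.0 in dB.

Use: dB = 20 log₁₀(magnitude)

dB = 20 log₁₀(246.0) = 47.8 dB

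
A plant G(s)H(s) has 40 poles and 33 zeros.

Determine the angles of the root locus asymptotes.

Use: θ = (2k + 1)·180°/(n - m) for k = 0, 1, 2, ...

n - m = 40 - 33 = 7. Angles: θk = (2k + 1)·180°/7 = 25.71°, 77.14°, 128.57°, 180°, 231.43°, 282.86°, 334.29°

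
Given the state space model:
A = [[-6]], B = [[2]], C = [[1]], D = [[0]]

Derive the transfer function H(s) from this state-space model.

(sI - A)⁻¹ = 1/(s + 6). H(s) = 1 × 2/(s + 6) + 0 = 2/(s + 6).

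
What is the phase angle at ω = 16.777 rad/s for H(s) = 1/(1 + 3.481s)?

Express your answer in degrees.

Phase = -arctan(ωτ) = -arctan(16.777 × 3.481) = -89.0°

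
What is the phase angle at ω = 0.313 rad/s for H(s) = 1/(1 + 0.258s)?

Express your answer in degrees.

Phase = -arctan(ωτ) = -arctan(0.313 × 0.258) = -4.6°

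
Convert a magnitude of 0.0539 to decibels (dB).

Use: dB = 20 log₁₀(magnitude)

dB = 20 log₁₀(0.0539) = -25.4 dB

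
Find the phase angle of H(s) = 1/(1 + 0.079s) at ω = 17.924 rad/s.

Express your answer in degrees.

Phase = -arctan(ωτ) = -arctan(17.924 × 0.079) = -54.8°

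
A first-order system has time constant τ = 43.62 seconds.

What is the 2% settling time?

For first-order system, 2% settling time ≈ 4τ = 4 × 43.62 = 174.48 s.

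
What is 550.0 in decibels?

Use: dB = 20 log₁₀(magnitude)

dB = 20 log₁₀(550.0) = 54.8 dB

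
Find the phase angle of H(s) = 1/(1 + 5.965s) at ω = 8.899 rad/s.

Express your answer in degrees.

Phase = -arctan(ωτ) = -arctan(8.899 × 5.965) = -88.9°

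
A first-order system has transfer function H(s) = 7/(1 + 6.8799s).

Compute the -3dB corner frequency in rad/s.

Corner frequency = 1/τ = 1/6.8799 = 0.145 rad/s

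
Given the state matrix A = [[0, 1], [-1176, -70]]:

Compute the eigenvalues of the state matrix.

det(A - λI) = λ² - (-70)λ + 1176 = (λ - (-28))(λ - (-42)). Eigenvalues: -28, -42.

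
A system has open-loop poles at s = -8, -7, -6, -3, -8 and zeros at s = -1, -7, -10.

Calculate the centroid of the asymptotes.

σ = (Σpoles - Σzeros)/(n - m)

σ = (Σpoles - Σzeros)/(n - m) = (-32 - (-18))/(5 - 3) = -14/2 = -7.0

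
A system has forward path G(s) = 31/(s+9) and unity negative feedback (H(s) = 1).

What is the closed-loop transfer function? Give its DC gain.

T(s) = G/(1+GH) = [31/(s+9)] / [1 + 31/(s+9)] = 31/(s+9+31) = 31/(s+40). DC gain = 31/40 = 0.775.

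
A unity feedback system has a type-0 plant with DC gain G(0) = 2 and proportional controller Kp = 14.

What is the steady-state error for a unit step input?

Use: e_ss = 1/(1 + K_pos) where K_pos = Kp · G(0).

K_pos = Kp · G(0) = 14 × 2 = 28. e_ss = 1/(1 + 28) = 0.0345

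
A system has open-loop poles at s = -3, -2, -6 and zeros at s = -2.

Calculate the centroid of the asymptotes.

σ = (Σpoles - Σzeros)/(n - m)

σ = (Σpoles - Σzeros)/(n - m) = (-11 - (-2))/(3 - 1) = -9/2 = -4.5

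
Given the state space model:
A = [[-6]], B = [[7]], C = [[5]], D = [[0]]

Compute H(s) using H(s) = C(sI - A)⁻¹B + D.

(sI - A)⁻¹ = 1/(s + 6). H(s) = 5 × 7/(s + 6) + 0 = 35/(s + 6).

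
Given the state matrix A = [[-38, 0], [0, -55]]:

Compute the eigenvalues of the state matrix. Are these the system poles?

For diagonal matrix, eigenvalues are diagonal entries: λ₁ = -38, λ₂ = -55. Eigenvalues of A = system poles.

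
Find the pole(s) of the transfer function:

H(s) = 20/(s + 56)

Pole is where denominator = 0: s + 56 = 0, so s = -56.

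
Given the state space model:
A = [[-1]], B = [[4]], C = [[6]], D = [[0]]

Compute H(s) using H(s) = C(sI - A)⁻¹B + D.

(sI - A)⁻¹ = 1/(s + 1). H(s) = 6 × 4/(s + 1) + 0 = 24/(s + 1).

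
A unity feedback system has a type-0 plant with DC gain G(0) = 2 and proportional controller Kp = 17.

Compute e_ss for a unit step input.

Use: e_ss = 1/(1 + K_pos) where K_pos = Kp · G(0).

K_pos = Kp · G(0) = 17 × 2 = 34. e_ss = 1/(1 + 34) = 0.0286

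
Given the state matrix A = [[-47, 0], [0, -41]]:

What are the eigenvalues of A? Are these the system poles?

For diagonal matrix, eigenvalues are diagonal entries: λ₁ = -47, λ₂ = -41. Eigenvalues of A = system poles.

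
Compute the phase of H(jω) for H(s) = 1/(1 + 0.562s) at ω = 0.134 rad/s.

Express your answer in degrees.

Phase = -arctan(ωτ) = -arctan(0.134 × 0.562) = -4.3°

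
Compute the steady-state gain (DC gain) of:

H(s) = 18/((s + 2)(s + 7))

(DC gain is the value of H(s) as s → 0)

DC gain = H(0) = 18/(2 × 7) = 18/14 = 1.2857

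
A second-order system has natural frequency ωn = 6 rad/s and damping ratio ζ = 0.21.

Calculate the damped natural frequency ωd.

ωd = ωn√(1 - ζ²) = 6√(1 - 0.21²) = 5.87 rad/s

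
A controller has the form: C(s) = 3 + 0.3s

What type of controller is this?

This is a Proportional-Derivative (PD) controller.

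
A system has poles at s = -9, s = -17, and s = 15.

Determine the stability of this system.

Pole(s) at s = 15 are not in the left half-plane. System is unstable.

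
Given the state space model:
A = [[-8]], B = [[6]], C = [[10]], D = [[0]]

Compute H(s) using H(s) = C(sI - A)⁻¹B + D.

(sI - A)⁻¹ = 1/(s + 8). H(s) = 10 × 6/(s + 8) + 0 = 60/(s + 8).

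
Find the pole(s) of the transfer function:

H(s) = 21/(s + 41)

Pole is where denominator = 0: s + 41 = 0, so s = -41.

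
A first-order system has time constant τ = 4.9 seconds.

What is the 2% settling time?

For first-order system, 2% settling time ≈ 4τ = 4 × 4.9 = 19.6 s.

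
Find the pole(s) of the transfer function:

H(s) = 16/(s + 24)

Pole is where denominator = 0: s + 24 = 0, so s = -24.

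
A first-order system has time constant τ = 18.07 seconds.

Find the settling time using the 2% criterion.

For first-order system, 2% settling time ≈ 4τ = 4 × 18.07 = 72.28 s.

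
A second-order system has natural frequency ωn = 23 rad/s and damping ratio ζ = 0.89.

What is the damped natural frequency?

ωd = ωn√(1 - ζ²) = 23√(1 - 0.89²) = 10.49 rad/s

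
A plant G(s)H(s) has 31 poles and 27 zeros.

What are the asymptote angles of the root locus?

n - m = 31 - 27 = 4. Angles: θk = (2k + 1)·180°/4 = 45°, 135°, 225°, 315°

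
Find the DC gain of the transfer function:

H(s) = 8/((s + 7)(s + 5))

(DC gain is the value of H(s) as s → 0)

DC gain = H(0) = 8/(7 × 5) = 8/35 = 0.2286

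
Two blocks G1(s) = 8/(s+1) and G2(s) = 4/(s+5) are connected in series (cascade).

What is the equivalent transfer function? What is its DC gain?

Series: multiply transfer functions. G_eq = 8/(s+1) × 4/(s+5) = 32/((s+1)(s+5)). DC gain = 32/(1×5) = 6.4.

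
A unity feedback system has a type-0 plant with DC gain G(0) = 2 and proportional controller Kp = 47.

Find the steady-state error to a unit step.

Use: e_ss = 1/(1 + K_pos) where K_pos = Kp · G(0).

K_pos = Kp · G(0) = 47 × 2 = 94. e_ss = 1/(1 + 94) = 0.0105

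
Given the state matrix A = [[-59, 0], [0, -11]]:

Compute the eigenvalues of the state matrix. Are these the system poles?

For diagonal matrix, eigenvalues are diagonal entries: λ₁ = -59, λ₂ = -11. Eigenvalues of A = system poles.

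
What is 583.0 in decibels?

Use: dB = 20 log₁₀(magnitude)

dB = 20 log₁₀(583.0) = 55.3 dB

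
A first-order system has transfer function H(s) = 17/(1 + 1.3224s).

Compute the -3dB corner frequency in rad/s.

Corner frequency = 1/τ = 1/1.3224 = 0.756 rad/s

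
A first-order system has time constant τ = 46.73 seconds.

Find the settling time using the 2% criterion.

For first-order system, 2% settling time ≈ 4τ = 4 × 46.73 = 186.92 s.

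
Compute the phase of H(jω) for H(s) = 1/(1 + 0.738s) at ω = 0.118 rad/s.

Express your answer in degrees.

Phase = -arctan(ωτ) = -arctan(0.118 × 0.738) = -5.0°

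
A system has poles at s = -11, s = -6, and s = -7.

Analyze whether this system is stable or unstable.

All poles are in the left half-plane. System is stable.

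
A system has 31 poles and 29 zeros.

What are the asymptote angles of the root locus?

n - m = 31 - 29 = 2. Angles: θk = (2k + 1)·180°/2 = 90°, 270°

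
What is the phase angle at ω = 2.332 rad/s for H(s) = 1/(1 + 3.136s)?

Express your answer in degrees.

Phase = -arctan(ωτ) = -arctan(2.332 × 3.136) = -82.2°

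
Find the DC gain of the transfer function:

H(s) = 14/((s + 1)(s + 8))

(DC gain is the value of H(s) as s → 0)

DC gain = H(0) = 14/(1 × 8) = 14/8 = 1.75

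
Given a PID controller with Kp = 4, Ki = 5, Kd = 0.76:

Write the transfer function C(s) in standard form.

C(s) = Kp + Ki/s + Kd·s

Substituting values: C(s) = 4 + 5/s + 0.76s = (0.76s² + 4s + 5)/s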